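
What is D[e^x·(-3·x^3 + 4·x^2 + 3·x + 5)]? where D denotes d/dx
\left(- 3 x^{3} - 5 x^{2} + 11 x + 8\right) e^{x}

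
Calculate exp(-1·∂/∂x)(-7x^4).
- 7 x^{4} + 28 x^{3} - 42 x^{2} + 28 x - 7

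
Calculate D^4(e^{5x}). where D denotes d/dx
625 e^{5 x}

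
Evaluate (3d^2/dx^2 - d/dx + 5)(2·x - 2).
10 x - 12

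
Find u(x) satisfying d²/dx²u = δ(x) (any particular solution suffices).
\frac{|x|}{2}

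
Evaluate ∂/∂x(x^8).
8 x^{7}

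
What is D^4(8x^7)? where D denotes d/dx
6720 x^{3}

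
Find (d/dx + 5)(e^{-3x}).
2 e^{- 3 x}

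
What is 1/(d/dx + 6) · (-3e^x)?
- \frac{3 e^{x}}{7}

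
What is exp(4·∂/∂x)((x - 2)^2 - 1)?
x^{2} + 4 x + 3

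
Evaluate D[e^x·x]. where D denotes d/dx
\left(x + 1\right) e^{x}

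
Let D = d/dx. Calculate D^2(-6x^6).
- 180 x^{4}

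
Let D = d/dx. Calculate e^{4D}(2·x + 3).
2 x + 11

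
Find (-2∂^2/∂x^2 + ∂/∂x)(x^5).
5 x^{3} \left(x - 8\right)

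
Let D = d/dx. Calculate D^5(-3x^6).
- 2160 x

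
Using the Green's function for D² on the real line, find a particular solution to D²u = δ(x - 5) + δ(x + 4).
\frac{|x - 5|}{2} + \frac{|x + 4|}{2}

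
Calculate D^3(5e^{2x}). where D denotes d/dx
40 e^{2 x}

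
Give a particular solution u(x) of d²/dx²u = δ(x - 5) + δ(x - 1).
\frac{|x - 5|}{2} + \frac{|x - 1|}{2}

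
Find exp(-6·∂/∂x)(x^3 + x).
x^{3} - 18 x^{2} + 109 x - 222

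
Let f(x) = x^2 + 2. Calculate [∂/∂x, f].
2 x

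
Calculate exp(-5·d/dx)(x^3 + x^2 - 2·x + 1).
x^{3} - 14 x^{2} + 63 x - 89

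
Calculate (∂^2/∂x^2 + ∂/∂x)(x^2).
2 x + 2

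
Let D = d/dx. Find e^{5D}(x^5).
x^{5} + 25 x^{4} + 250 x^{3} + 1250 x^{2} + 3125 x + 3125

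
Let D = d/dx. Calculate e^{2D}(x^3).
x^{3} + 6 x^{2} + 12 x + 8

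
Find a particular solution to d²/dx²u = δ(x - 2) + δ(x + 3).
\frac{|x - 2|}{2} + \frac{|x + 3|}{2}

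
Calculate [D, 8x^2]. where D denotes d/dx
16 x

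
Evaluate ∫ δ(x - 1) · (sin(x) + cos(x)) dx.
\cos{\left(1 \right)} + \sin{\left(1 \right)}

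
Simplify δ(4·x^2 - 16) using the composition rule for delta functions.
\frac{\delta(x - 2) + \delta(x + 2)}{16}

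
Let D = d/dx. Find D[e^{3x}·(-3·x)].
\left(- 9 x - 3\right) e^{3 x}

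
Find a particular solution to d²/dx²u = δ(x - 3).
\frac{|x - 3|}{2}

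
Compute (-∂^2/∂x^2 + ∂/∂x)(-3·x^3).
9 x \left(2 - x\right)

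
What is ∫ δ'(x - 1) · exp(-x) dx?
e^{-1}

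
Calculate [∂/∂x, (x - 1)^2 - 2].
2 x - 2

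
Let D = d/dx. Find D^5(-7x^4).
0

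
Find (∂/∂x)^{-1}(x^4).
\frac{x^{5}}{5}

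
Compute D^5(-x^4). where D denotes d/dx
0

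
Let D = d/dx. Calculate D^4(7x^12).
83160 x^{8}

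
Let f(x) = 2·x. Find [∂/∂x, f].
2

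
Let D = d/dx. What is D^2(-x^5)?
- 20 x^{3}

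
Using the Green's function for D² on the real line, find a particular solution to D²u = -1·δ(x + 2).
-\frac{|x + 2|}{2}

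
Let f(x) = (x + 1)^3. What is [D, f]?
3 \left(x + 1\right)^{2}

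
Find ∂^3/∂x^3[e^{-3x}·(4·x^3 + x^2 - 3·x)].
3 \left(- 36 x^{3} + 99 x^{2} - 27 x - 25\right) e^{- 3 x}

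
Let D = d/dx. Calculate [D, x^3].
3 x^{2}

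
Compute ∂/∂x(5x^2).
10 x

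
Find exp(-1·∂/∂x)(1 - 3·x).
4 - 3 x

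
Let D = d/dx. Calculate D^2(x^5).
20 x^{3}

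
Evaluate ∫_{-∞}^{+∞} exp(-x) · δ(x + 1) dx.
e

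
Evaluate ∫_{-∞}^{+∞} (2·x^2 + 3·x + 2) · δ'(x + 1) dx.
1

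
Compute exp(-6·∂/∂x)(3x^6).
3 x^{6} - 108 x^{5} + 1620 x^{4} - 12960 x^{3} + 58320 x^{2} - 139968 x + 139968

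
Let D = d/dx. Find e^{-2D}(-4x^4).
- 4 x^{4} + 32 x^{3} - 96 x^{2} + 128 x - 64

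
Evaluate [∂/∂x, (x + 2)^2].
2 x + 4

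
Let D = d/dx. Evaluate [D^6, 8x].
48D^{5}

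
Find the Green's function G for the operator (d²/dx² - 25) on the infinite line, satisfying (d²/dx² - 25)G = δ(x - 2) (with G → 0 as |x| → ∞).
-\frac{e^{-5|x - 2|}}{10}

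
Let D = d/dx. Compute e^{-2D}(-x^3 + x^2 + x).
- x^{3} + 7 x^{2} - 15 x + 10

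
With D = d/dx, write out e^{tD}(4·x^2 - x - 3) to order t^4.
4 t^{2} + t \left(8 x - 1\right) + 4 x^{2} - x - 3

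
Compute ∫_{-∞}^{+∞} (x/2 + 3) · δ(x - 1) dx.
\frac{7}{2}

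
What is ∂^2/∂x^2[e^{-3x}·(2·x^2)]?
2 \left(9 x^{2} - 12 x + 2\right) e^{- 3 x}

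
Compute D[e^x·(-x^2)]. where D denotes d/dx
x \left(- x - 2\right) e^{x}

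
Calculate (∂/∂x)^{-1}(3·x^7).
\frac{3 x^{8}}{8}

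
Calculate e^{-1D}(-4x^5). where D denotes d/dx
- 4 x^{5} + 20 x^{4} - 40 x^{3} + 40 x^{2} - 20 x + 4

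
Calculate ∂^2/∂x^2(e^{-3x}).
9 e^{- 3 x}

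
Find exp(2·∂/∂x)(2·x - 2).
2 x + 2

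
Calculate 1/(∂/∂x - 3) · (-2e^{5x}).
- e^{5 x}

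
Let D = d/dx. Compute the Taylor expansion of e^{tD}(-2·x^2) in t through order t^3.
- 2 t^{2} - 4 t x - 2 x^{2}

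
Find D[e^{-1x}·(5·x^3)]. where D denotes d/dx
5 x^{2} \left(3 - x\right) e^{- x}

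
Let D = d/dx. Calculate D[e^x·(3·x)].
3 \left(x + 1\right) e^{x}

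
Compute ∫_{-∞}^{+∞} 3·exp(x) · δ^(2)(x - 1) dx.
3 e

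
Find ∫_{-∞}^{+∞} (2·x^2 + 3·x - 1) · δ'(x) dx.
-3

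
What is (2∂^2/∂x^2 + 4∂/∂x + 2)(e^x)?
8 e^{x}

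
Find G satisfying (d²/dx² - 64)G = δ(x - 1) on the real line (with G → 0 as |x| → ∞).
-\frac{e^{-8|x - 1|}}{16}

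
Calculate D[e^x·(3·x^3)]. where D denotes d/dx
3 x^{2} \left(x + 3\right) e^{x}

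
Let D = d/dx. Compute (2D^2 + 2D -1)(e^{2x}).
11 e^{2 x}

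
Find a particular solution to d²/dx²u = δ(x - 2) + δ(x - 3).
\frac{|x - 2|}{2} + \frac{|x - 3|}{2}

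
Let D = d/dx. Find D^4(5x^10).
25200 x^{6}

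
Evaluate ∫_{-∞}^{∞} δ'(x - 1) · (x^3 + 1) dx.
-3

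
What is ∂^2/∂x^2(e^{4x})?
16 e^{4 x}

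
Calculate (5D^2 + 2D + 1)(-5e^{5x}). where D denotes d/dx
- 680 e^{5 x}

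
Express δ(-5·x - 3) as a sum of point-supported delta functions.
\frac{\delta(x + 3/5)}{5}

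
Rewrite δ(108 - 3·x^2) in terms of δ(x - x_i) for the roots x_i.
\frac{\delta(x - 6) + \delta(x + 6)}{36}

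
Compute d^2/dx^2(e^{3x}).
9 e^{3 x}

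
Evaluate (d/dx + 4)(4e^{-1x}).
12 e^{- x}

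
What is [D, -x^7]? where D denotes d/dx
- 7 x^{6}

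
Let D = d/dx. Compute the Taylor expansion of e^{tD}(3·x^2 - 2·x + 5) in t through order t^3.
3 t^{2} + 2 t \left(3 x - 1\right) + 3 x^{2} - 2 x + 5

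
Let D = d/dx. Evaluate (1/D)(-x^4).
- \frac{x^{5}}{5}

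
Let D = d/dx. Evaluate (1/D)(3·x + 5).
\frac{3 x^{2}}{2} + 5 x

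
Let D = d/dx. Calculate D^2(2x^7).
84 x^{5}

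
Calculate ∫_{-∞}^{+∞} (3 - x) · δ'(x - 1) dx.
1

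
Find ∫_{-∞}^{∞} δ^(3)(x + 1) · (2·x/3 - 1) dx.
0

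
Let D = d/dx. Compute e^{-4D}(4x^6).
4 x^{6} - 96 x^{5} + 960 x^{4} - 5120 x^{3} + 15360 x^{2} - 24576 x + 16384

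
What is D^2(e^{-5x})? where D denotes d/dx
25 e^{- 5 x}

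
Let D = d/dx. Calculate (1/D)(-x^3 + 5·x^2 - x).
- \frac{x^{4}}{4} + \frac{5 x^{3}}{3} - \frac{x^{2}}{2}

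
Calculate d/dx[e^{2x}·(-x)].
\left(- 2 x - 1\right) e^{2 x}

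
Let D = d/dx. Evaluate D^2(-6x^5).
- 120 x^{3}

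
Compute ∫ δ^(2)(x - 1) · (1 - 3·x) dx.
0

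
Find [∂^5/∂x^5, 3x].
15\frac{d^{4}}{dx^{4}}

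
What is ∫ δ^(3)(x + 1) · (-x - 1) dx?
0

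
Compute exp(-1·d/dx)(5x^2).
5 x^{2} - 10 x + 5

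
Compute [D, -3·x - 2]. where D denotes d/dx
-3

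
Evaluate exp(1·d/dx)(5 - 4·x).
1 - 4 x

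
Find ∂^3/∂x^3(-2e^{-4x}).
128 e^{- 4 x}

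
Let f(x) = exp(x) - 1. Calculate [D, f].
e^{x}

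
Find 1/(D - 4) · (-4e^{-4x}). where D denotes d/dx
\frac{e^{- 4 x}}{2}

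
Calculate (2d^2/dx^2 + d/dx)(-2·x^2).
- 4 x - 8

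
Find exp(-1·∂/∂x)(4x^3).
4 x^{3} - 12 x^{2} + 12 x - 4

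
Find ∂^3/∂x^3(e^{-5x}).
- 125 e^{- 5 x}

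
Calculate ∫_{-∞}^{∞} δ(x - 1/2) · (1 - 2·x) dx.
0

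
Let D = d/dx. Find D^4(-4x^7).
- 3360 x^{3}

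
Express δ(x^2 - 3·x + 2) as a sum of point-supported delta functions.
\frac{\delta(x - 1) + \delta(x - 2)}{1}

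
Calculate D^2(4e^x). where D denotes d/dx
4 e^{x}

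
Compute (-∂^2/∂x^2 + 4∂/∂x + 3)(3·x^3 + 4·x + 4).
9 x^{3} + 36 x^{2} - 6 x + 28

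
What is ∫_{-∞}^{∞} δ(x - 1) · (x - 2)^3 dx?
-1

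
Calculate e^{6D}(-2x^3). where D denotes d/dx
- 2 x^{3} - 36 x^{2} - 216 x - 432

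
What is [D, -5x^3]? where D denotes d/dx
- 15 x^{2}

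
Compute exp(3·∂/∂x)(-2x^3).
- 2 x^{3} - 18 x^{2} - 54 x - 54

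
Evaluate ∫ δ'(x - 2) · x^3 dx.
-12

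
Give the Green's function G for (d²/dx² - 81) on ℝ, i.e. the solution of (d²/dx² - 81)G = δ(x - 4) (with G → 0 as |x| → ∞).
-\frac{e^{-9|x - 4|}}{18}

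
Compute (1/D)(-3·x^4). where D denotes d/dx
- \frac{3 x^{5}}{5}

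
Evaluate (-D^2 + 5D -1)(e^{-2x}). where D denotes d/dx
- 15 e^{- 2 x}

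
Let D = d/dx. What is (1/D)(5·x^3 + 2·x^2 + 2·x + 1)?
\frac{5 x^{4}}{4} + \frac{2 x^{3}}{3} + x^{2} + x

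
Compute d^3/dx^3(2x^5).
120 x^{2}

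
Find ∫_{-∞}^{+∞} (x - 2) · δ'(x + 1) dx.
-1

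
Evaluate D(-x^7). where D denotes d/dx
- 7 x^{6}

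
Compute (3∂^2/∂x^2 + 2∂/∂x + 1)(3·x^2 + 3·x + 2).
3 x^{2} + 15 x + 26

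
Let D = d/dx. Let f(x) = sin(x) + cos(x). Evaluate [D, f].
- \sin{\left(x \right)} + \cos{\left(x \right)}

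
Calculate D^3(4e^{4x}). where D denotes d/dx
256 e^{4 x}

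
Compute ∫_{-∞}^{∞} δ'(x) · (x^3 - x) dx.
1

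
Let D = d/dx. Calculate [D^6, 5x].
30D^{5}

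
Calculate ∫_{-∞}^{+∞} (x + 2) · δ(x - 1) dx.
3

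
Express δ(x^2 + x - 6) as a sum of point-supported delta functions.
\frac{\delta(x - 2) + \delta(x + 3)}{5}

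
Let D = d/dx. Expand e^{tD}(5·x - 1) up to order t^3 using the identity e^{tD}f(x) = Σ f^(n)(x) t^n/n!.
5 t + 5 x - 1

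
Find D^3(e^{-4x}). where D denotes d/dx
- 64 e^{- 4 x}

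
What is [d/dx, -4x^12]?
- 48 x^{11}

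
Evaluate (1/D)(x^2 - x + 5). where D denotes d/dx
\frac{x^{3}}{3} - \frac{x^{2}}{2} + 5 x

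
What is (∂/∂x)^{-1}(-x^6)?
- \frac{x^{7}}{7}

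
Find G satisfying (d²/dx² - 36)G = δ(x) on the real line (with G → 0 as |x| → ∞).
-\frac{e^{-6|x|}}{12}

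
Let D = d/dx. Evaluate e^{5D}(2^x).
2^{x + 5}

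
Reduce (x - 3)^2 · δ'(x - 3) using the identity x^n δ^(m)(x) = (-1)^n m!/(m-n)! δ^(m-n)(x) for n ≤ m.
0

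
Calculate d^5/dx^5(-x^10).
- 30240 x^{5}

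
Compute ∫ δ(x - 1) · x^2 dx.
1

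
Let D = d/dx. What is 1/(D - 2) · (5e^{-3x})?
- e^{- 3 x}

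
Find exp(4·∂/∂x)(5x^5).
5 x^{5} + 100 x^{4} + 800 x^{3} + 3200 x^{2} + 6400 x + 5120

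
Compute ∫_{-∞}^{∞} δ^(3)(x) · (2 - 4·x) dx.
0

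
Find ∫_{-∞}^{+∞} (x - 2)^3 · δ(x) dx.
-8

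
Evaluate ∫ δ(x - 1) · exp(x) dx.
e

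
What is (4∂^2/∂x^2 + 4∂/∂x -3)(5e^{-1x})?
- 15 e^{- x}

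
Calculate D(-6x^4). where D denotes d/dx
- 24 x^{3}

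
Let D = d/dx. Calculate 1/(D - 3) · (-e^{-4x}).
\frac{e^{- 4 x}}{7}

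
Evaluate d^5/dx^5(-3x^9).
- 45360 x^{4}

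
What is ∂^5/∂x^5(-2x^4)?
0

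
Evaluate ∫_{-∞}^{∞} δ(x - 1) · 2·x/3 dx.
\frac{2}{3}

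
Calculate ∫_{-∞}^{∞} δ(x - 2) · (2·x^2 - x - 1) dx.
5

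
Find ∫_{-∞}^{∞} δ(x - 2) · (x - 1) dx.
1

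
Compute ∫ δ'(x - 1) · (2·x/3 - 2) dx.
- \frac{2}{3}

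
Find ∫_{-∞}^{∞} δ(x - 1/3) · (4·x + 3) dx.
\frac{13}{3}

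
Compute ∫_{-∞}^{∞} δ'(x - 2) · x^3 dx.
-12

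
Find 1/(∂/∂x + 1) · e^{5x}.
\frac{e^{5 x}}{6}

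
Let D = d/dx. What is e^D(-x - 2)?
- x - 3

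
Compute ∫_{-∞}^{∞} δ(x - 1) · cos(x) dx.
\cos{\left(1 \right)}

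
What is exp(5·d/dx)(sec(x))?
\sec{\left(x + 5 \right)}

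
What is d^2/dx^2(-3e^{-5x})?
- 75 e^{- 5 x}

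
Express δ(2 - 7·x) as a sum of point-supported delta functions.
\frac{\delta(x - 2/7)}{7}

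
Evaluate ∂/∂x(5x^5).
25 x^{4}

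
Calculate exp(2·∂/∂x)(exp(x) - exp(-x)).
2 \sinh{\left(x + 2 \right)}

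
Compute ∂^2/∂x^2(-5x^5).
- 100 x^{3}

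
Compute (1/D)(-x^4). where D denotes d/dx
- \frac{x^{5}}{5}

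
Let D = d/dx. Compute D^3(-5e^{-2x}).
40 e^{- 2 x}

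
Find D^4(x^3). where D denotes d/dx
0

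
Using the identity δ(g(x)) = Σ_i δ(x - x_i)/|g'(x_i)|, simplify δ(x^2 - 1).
\frac{\delta(x + 1) + \delta(x - 1)}{2}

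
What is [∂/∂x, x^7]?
7 x^{6}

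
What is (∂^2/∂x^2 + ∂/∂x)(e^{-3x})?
6 e^{- 3 x}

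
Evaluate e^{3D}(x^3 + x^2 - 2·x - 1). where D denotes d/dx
x^{3} + 10 x^{2} + 31 x + 29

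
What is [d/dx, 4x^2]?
8 x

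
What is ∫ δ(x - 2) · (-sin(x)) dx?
- \sin{\left(2 \right)}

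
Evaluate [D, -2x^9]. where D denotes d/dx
- 18 x^{8}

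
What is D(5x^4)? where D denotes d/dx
20 x^{3}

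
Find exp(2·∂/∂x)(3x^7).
3 x^{7} + 42 x^{6} + 252 x^{5} + 840 x^{4} + 1680 x^{3} + 2016 x^{2} + 1344 x + 384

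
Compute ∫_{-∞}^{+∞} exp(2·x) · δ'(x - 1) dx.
- 2 e^{2}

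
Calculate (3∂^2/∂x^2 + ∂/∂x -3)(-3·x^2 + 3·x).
9 x^{2} - 15 x - 15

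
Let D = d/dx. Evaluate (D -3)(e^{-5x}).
- 8 e^{- 5 x}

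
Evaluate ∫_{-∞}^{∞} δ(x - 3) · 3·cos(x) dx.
3 \cos{\left(3 \right)}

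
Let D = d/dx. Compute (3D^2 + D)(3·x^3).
9 x \left(x + 6\right)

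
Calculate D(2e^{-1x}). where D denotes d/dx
- 2 e^{- x}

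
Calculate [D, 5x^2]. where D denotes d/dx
10 x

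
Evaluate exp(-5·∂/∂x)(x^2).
x^{2} - 10 x + 25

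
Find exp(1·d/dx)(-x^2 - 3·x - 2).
- x^{2} - 5 x - 6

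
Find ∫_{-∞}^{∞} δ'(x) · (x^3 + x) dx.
-1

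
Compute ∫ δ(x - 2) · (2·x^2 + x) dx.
10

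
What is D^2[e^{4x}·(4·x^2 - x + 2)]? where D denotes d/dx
\left(64 x^{2} + 48 x + 32\right) e^{4 x}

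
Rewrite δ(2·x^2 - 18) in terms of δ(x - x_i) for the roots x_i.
\frac{\delta(x - 3) + \delta(x + 3)}{12}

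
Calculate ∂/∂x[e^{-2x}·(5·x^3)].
x^{2} \left(15 - 10 x\right) e^{- 2 x}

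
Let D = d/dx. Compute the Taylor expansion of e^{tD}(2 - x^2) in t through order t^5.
- t^{2} - 2 t x - x^{2} + 2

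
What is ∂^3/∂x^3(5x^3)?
30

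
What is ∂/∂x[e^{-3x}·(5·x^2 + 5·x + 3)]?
\left(- 15 x^{2} - 5 x - 4\right) e^{- 3 x}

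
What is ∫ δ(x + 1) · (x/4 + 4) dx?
\frac{15}{4}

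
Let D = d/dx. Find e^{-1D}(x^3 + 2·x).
x^{3} - 3 x^{2} + 5 x - 3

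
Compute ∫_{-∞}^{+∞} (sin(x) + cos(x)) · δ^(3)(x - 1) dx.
- \sin{\left(1 \right)} + \cos{\left(1 \right)}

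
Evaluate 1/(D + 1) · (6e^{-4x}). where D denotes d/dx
- 2 e^{- 4 x}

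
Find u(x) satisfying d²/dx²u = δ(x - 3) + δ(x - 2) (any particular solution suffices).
\frac{|x - 3|}{2} + \frac{|x - 2|}{2}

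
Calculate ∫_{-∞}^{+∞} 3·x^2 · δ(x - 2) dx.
12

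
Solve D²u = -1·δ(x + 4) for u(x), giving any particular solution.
-\frac{|x + 4|}{2}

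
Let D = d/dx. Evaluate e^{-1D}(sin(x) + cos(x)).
\sqrt{2} \cos{\left(- x + \frac{\pi}{4} + 1 \right)}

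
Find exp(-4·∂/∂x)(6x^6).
6 x^{6} - 144 x^{5} + 1440 x^{4} - 7680 x^{3} + 23040 x^{2} - 36864 x + 24576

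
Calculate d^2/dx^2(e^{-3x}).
9 e^{- 3 x}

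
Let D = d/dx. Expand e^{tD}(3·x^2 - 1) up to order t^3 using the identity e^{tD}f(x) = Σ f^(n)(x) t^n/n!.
3 t^{2} + 6 t x + 3 x^{2} - 1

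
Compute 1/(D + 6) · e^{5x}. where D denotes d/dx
\frac{e^{5 x}}{11}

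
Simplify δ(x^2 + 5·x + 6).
\frac{\delta(x + 2) + \delta(x + 3)}{1}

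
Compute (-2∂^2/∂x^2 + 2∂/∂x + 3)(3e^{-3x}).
- 63 e^{- 3 x}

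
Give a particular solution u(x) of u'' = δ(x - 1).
\frac{|x - 1|}{2}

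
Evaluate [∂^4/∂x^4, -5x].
-20\frac{d^{3}}{dx^{3}}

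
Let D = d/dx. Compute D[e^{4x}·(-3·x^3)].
x^{2} \left(- 12 x - 9\right) e^{4 x}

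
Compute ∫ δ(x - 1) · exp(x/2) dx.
e^{\frac{1}{2}}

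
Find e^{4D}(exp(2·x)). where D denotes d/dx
e^{2 x + 8}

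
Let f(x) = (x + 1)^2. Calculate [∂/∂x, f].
2 x + 2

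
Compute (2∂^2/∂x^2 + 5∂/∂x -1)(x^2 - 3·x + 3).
- x^{2} + 13 x - 14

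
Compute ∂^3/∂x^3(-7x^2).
0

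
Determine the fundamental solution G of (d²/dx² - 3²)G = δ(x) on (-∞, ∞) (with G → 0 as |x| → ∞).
-\frac{e^{-3|x|}}{6}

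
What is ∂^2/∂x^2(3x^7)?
126 x^{5}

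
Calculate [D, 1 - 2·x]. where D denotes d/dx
-2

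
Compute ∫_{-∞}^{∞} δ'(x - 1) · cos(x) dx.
\sin{\left(1 \right)}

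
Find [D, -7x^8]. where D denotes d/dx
- 56 x^{7}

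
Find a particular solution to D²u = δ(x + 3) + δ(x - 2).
\frac{|x + 3|}{2} + \frac{|x - 2|}{2}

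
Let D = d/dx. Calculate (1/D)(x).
\frac{x^{2}}{2}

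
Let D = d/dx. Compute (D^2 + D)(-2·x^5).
10 x^{3} \left(- x - 4\right)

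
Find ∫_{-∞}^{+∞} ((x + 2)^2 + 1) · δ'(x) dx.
-4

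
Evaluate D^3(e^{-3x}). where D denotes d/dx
- 27 e^{- 3 x}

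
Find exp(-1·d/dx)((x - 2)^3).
x^{3} - 9 x^{2} + 27 x - 27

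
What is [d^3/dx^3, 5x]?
15\frac{d^{2}}{dx^{2}}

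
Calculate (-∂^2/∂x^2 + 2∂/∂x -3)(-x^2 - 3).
3 x^{2} - 4 x + 11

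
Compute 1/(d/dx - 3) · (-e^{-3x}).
\frac{e^{- 3 x}}{6}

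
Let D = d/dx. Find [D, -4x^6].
- 24 x^{5}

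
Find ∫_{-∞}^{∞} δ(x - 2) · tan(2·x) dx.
\tan{\left(4 \right)}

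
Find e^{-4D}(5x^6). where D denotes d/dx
5 x^{6} - 120 x^{5} + 1200 x^{4} - 6400 x^{3} + 19200 x^{2} - 30720 x + 20480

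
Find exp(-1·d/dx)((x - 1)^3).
x^{3} - 6 x^{2} + 12 x - 8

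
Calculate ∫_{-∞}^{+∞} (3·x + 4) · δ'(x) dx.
-3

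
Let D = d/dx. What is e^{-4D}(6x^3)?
6 x^{3} - 72 x^{2} + 288 x - 384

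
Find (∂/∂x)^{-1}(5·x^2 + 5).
\frac{5 x^{3}}{3} + 5 x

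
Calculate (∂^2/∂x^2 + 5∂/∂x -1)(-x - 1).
x - 4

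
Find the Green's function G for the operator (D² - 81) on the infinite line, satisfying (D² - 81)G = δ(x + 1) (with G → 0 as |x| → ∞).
-\frac{e^{-9|x + 1|}}{18}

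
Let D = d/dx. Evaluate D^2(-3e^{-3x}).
- 27 e^{- 3 x}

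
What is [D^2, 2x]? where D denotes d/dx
4D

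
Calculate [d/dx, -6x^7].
- 42 x^{6}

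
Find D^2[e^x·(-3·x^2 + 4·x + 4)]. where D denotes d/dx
\left(- 3 x^{2} - 8 x + 6\right) e^{x}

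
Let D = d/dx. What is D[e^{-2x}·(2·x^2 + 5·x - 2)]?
\left(- 4 x^{2} - 6 x + 9\right) e^{- 2 x}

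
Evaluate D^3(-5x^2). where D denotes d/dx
0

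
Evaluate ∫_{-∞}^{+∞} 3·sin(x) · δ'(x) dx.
-3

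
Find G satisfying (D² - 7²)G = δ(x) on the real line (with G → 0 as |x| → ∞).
-\frac{e^{-7|x|}}{14}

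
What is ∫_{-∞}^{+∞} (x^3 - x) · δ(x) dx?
0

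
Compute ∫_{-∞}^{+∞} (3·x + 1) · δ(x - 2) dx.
7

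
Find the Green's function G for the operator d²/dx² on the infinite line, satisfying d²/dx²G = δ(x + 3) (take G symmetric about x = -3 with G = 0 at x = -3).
\frac{|x + 3|}{2}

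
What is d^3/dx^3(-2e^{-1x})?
2 e^{- x}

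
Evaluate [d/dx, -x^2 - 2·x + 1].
- 2 x - 2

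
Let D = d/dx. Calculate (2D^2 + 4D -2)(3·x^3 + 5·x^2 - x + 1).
- 6 x^{3} + 26 x^{2} + 78 x + 14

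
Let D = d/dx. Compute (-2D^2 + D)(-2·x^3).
6 x \left(4 - x\right)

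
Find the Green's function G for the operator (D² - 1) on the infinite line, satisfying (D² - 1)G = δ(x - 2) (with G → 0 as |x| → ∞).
-\frac{e^{-|x - 2|}}{2}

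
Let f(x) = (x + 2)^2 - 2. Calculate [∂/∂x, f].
2 x + 4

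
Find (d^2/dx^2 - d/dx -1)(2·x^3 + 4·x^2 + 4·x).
- 2 x^{3} - 10 x^{2} + 4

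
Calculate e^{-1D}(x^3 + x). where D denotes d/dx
x^{3} - 3 x^{2} + 4 x - 2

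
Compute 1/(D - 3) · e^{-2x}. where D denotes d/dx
- \frac{e^{- 2 x}}{5}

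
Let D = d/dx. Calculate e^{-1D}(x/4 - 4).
\frac{x}{4} - \frac{17}{4}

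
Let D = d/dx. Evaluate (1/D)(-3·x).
- \frac{3 x^{2}}{2}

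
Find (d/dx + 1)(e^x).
2 e^{x}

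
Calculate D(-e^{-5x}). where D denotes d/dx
5 e^{- 5 x}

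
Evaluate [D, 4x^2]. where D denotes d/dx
8 x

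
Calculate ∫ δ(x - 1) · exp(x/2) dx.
e^{\frac{1}{2}}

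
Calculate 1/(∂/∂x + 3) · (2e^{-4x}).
- 2 e^{- 4 x}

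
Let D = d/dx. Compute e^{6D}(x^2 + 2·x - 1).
x^{2} + 14 x + 47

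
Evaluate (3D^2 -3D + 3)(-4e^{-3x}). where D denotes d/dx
- 156 e^{- 3 x}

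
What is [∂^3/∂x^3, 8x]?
24\frac{d^{2}}{dx^{2}}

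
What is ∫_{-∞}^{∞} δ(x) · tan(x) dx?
0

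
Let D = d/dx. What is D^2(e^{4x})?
16 e^{4 x}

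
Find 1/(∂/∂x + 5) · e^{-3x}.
\frac{e^{- 3 x}}{2}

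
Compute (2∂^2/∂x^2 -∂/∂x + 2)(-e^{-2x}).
- 12 e^{- 2 x}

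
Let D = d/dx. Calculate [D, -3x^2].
- 6 x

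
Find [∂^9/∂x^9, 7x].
63\frac{d^{8}}{dx^{8}}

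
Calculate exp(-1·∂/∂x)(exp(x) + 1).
e^{x - 1} + 1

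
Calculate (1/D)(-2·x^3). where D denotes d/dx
- \frac{x^{4}}{2}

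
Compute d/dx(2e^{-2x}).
- 4 e^{- 2 x}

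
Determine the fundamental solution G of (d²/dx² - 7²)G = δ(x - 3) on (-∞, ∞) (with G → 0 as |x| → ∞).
-\frac{e^{-7|x - 3|}}{14}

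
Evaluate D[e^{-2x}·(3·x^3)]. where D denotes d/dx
x^{2} \left(9 - 6 x\right) e^{- 2 x}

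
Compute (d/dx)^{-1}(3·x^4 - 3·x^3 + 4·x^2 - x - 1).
\frac{3 x^{5}}{5} - \frac{3 x^{4}}{4} + \frac{4 x^{3}}{3} - \frac{x^{2}}{2} - x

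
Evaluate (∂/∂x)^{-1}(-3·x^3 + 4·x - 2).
- \frac{3 x^{4}}{4} + 2 x^{2} - 2 x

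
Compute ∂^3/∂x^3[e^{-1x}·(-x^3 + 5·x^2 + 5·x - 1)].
\left(x^{3} - 14 x^{2} + 43 x - 20\right) e^{- x}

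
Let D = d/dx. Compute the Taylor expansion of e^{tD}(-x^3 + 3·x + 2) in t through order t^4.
- t^{3} - 3 t^{2} x - 3 t \left(x^{2} - 1\right) - x^{3} + 3 x + 2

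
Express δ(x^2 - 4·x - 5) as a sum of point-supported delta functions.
\frac{\delta(x - 5) + \delta(x + 1)}{6}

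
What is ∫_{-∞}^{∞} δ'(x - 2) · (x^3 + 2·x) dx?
-14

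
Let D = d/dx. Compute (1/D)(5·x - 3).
\frac{5 x^{2}}{2} - 3 x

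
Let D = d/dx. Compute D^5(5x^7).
12600 x^{2}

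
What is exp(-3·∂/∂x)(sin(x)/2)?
\frac{\sin{\left(x - 3 \right)}}{2}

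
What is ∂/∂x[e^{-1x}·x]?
\left(1 - x\right) e^{- x}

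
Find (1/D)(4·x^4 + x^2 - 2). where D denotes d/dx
\frac{4 x^{5}}{5} + \frac{x^{3}}{3} - 2 x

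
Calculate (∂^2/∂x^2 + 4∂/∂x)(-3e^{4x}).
- 96 e^{4 x}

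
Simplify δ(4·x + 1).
\frac{\delta(x + 1/4)}{4}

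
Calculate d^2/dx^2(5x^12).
660 x^{10}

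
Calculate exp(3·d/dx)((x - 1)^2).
x^{2} + 4 x + 4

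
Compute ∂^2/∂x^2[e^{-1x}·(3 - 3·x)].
3 \left(3 - x\right) e^{- x}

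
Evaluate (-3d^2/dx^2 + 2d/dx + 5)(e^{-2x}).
- 11 e^{- 2 x}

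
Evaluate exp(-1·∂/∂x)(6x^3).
6 x^{3} - 18 x^{2} + 18 x - 6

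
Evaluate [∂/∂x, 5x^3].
15 x^{2}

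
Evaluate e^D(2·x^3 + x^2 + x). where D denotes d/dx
2 x^{3} + 7 x^{2} + 9 x + 4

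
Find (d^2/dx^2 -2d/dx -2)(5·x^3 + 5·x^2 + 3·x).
- 10 x^{3} - 40 x^{2} + 4 x + 4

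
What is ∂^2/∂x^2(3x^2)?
6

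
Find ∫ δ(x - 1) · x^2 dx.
1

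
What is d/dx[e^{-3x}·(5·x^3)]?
15 x^{2} \left(1 - x\right) e^{- 3 x}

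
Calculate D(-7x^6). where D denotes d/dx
- 42 x^{5}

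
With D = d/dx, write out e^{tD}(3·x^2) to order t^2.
3 t^{2} + 6 t x + 3 x^{2}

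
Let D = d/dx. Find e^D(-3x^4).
- 3 x^{4} - 12 x^{3} - 18 x^{2} - 12 x - 3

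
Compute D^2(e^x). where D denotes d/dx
e^{x}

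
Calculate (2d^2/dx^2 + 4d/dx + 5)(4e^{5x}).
300 e^{5 x}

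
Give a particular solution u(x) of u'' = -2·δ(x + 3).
-|x + 3|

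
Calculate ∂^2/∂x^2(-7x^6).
- 210 x^{4}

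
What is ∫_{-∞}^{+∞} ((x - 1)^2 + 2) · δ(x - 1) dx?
2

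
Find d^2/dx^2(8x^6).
240 x^{4}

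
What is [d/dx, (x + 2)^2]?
2 x + 4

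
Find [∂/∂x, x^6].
6 x^{5}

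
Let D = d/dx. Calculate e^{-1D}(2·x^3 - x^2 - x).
2 x^{3} - 7 x^{2} + 7 x - 2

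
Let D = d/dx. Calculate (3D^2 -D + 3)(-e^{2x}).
- 13 e^{2 x}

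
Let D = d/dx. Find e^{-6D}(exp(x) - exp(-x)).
- e^{6 - x} + e^{x - 6}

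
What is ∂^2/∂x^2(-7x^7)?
- 294 x^{5}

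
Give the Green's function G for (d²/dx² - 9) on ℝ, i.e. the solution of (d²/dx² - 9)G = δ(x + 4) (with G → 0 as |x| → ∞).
-\frac{e^{-3|x + 4|}}{6}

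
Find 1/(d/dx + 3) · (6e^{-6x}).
- 2 e^{- 6 x}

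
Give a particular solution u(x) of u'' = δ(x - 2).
\frac{|x - 2|}{2}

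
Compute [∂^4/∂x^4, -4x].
-16\frac{d^{3}}{dx^{3}}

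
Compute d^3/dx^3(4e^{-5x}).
- 500 e^{- 5 x}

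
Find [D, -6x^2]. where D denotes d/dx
- 12 x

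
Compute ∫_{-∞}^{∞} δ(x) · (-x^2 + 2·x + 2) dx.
2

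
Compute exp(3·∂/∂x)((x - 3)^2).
x^{2}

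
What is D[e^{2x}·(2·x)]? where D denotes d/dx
\left(4 x + 2\right) e^{2 x}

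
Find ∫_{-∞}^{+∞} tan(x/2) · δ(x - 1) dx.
\tan{\left(\frac{1}{2} \right)}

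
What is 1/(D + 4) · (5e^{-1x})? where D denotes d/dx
\frac{5 e^{- x}}{3}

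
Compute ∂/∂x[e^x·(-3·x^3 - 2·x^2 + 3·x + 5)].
\left(- 3 x^{3} - 11 x^{2} - x + 8\right) e^{x}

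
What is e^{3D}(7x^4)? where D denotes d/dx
7 x^{4} + 84 x^{3} + 378 x^{2} + 756 x + 567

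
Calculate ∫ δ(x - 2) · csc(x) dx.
\csc{\left(2 \right)}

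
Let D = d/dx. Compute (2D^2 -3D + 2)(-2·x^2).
- 4 x^{2} + 12 x - 8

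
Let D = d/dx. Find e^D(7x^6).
7 x^{6} + 42 x^{5} + 105 x^{4} + 140 x^{3} + 105 x^{2} + 42 x + 7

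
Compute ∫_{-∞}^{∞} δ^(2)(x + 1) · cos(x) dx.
- \cos{\left(1 \right)}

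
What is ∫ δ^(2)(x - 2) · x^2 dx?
2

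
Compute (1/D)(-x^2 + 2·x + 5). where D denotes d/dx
- \frac{x^{3}}{3} + x^{2} + 5 x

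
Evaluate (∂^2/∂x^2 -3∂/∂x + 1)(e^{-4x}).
29 e^{- 4 x}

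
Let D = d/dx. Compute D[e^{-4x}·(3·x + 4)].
\left(- 12 x - 13\right) e^{- 4 x}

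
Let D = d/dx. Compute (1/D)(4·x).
2 x^{2}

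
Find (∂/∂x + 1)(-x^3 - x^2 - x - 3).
- x^{3} - 4 x^{2} - 3 x - 4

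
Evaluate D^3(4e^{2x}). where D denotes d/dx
32 e^{2 x}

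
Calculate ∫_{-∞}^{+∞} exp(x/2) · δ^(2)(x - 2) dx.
\frac{e}{4}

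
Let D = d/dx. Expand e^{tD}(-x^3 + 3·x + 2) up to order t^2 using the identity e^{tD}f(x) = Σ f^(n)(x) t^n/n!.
- 3 t^{2} x - 3 t \left(x^{2} - 1\right) - x^{3} + 3 x + 2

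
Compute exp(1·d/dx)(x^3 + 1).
x^{3} + 3 x^{2} + 3 x + 2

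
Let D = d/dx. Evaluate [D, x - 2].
1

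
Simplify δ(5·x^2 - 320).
\frac{\delta(x - 8) + \delta(x + 8)}{80}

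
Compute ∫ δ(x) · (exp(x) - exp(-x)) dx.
0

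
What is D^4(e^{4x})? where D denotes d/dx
256 e^{4 x}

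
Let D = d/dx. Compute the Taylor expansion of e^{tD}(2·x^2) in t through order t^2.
2 t^{2} + 4 t x + 2 x^{2}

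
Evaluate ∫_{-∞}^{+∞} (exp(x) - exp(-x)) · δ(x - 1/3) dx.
2 \sinh{\left(\frac{1}{3} \right)}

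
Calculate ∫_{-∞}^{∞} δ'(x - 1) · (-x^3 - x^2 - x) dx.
6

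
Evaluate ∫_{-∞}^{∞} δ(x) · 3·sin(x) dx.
0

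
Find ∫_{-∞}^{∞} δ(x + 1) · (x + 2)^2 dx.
1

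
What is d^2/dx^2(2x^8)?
112 x^{6}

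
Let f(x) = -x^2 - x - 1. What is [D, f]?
- 2 x - 1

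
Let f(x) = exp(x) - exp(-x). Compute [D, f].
2 \cosh{\left(x \right)}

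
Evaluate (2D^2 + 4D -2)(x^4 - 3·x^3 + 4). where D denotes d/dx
- 2 x^{4} + 22 x^{3} - 12 x^{2} - 36 x - 8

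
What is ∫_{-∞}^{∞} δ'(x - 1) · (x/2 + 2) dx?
- \frac{1}{2}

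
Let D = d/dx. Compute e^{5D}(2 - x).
- x - 3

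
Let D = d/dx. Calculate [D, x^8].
8 x^{7}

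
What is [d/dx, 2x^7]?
14 x^{6}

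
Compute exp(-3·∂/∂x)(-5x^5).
- 5 x^{5} + 75 x^{4} - 450 x^{3} + 1350 x^{2} - 2025 x + 1215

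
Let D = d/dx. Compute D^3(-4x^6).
- 480 x^{3}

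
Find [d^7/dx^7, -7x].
-49\frac{d^{6}}{dx^{6}}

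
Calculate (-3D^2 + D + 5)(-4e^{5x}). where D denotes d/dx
260 e^{5 x}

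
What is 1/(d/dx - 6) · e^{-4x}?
- \frac{e^{- 4 x}}{10}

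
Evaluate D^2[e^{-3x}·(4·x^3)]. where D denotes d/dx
12 x \left(3 x^{2} - 6 x + 2\right) e^{- 3 x}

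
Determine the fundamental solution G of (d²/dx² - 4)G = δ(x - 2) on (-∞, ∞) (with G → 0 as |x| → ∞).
-\frac{e^{-2|x - 2|}}{4}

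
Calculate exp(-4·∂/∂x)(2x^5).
2 x^{5} - 40 x^{4} + 320 x^{3} - 1280 x^{2} + 2560 x - 2048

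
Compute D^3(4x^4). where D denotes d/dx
96 x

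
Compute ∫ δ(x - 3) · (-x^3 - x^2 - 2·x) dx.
-42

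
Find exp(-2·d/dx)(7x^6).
7 x^{6} - 84 x^{5} + 420 x^{4} - 1120 x^{3} + 1680 x^{2} - 1344 x + 448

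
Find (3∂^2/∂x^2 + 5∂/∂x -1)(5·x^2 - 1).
- 5 x^{2} + 50 x + 31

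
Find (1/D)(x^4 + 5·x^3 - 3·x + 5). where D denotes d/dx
\frac{x^{5}}{5} + \frac{5 x^{4}}{4} - \frac{3 x^{2}}{2} + 5 x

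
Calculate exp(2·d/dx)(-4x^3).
- 4 x^{3} - 24 x^{2} - 48 x - 32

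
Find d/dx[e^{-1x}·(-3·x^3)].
3 x^{2} \left(x - 3\right) e^{- x}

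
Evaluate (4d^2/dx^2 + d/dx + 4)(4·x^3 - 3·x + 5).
16 x^{3} + 12 x^{2} + 84 x + 17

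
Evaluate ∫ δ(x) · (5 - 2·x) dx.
5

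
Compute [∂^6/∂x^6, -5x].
-30\frac{d^{5}}{dx^{5}}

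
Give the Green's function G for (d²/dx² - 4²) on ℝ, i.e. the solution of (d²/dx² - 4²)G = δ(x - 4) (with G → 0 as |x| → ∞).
-\frac{e^{-4|x - 4|}}{8}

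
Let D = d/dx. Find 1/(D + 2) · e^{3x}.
\frac{e^{3 x}}{5}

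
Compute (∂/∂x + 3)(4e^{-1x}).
8 e^{- x}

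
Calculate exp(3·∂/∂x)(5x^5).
5 x^{5} + 75 x^{4} + 450 x^{3} + 1350 x^{2} + 2025 x + 1215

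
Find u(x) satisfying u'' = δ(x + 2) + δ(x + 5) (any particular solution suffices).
\frac{|x + 2|}{2} + \frac{|x + 5|}{2}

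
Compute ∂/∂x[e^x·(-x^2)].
x \left(- x - 2\right) e^{x}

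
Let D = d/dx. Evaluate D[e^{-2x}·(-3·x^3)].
x^{2} \left(6 x - 9\right) e^{- 2 x}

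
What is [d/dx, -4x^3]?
- 12 x^{2}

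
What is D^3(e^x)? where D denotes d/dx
e^{x}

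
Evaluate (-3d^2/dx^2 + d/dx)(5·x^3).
15 x \left(x - 6\right)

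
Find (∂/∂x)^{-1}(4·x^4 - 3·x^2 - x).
\frac{4 x^{5}}{5} - x^{3} - \frac{x^{2}}{2}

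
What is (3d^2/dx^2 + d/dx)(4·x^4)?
16 x^{2} \left(x + 9\right)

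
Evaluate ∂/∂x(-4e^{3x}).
- 12 e^{3 x}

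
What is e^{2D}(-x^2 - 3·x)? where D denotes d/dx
- x^{2} - 7 x - 10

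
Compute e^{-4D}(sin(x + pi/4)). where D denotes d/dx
\sin{\left(x - 4 + \frac{\pi}{4} \right)}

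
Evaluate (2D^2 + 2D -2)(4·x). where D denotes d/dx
8 - 8 x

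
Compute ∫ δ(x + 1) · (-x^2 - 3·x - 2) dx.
0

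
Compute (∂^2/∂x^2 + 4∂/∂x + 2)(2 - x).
- 2 x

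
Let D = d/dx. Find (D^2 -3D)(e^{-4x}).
28 e^{- 4 x}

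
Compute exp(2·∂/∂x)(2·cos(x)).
2 \cos{\left(x + 2 \right)}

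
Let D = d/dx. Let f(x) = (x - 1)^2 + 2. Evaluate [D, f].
2 x - 2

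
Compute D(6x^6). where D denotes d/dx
36 x^{5}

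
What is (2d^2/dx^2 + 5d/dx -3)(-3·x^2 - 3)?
9 x^{2} - 30 x - 3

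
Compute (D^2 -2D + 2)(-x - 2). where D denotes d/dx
- 2 x - 2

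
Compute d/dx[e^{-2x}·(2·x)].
2 \left(1 - 2 x\right) e^{- 2 x}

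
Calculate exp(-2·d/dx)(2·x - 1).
2 x - 5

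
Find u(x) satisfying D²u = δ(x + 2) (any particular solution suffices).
\frac{|x + 2|}{2}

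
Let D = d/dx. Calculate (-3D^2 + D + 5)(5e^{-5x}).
- 375 e^{- 5 x}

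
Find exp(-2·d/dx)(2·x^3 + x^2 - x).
2 x^{3} - 11 x^{2} + 19 x - 10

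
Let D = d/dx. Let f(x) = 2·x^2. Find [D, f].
4 x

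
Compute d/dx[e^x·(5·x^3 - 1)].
\left(5 x^{3} + 15 x^{2} - 1\right) e^{x}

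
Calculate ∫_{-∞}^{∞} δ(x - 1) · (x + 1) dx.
2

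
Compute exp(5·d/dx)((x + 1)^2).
x^{2} + 12 x + 36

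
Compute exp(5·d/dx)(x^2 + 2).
x^{2} + 10 x + 27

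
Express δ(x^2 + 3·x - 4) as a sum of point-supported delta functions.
\frac{\delta(x - 1) + \delta(x + 4)}{5}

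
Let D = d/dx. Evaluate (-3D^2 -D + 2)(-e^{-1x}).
0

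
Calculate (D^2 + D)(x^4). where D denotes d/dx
4 x^{2} \left(x + 3\right)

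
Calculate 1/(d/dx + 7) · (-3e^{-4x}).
- e^{- 4 x}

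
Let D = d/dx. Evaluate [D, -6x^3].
- 18 x^{2}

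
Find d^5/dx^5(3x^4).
0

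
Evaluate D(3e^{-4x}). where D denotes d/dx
- 12 e^{- 4 x}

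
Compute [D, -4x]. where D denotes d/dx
-4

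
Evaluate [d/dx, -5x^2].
- 10 x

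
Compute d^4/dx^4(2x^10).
10080 x^{6}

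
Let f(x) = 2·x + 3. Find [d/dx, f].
2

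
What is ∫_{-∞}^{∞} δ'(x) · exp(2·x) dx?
-2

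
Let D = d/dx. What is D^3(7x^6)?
840 x^{3}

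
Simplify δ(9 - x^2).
\frac{\delta(x - 3) + \delta(x + 3)}{6}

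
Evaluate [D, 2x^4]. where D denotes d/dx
8 x^{3}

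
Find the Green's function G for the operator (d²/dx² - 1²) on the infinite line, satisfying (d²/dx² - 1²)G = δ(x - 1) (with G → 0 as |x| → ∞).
-\frac{e^{-|x - 1|}}{2}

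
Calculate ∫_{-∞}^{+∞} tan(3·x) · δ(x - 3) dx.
\tan{\left(9 \right)}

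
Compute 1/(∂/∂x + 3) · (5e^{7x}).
\frac{e^{7 x}}{2}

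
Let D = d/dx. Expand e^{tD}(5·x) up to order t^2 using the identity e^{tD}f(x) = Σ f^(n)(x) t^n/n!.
5 t + 5 x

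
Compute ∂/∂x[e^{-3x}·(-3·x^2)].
3 x \left(3 x - 2\right) e^{- 3 x}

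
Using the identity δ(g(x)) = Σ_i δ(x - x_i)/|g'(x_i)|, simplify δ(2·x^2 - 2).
\frac{\delta(x - 1) + \delta(x + 1)}{4}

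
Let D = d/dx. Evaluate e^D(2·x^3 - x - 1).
x \left(2 x^{2} + 6 x + 5\right)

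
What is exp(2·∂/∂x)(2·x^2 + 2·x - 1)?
2 x^{2} + 10 x + 11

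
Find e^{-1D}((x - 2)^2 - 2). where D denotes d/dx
x^{2} - 6 x + 7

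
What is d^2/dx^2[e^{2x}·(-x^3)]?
- 2 x \left(2 x^{2} + 6 x + 3\right) e^{2 x}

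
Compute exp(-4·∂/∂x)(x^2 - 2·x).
x^{2} - 10 x + 24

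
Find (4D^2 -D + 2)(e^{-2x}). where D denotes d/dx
20 e^{- 2 x}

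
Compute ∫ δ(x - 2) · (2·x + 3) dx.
7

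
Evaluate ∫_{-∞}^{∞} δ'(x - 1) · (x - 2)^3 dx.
-3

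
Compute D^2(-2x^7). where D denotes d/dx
- 84 x^{5}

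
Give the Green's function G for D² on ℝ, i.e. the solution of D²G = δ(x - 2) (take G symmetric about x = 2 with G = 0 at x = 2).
\frac{|x - 2|}{2}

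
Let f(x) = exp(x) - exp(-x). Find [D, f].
2 \cosh{\left(x \right)}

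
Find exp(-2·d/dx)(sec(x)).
\sec{\left(x - 2 \right)}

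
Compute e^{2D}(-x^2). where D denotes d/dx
- x^{2} - 4 x - 4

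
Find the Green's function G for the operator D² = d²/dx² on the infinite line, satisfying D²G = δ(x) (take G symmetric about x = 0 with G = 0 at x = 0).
\frac{|x|}{2}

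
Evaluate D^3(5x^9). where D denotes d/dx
2520 x^{6}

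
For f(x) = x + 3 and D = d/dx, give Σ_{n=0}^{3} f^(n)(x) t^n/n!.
t + x + 3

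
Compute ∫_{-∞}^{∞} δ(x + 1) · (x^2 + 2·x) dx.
-1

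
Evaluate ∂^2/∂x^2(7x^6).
210 x^{4}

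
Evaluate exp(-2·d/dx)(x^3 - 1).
x^{3} - 6 x^{2} + 12 x - 9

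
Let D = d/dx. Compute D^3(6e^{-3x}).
- 162 e^{- 3 x}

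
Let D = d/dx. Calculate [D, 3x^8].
24 x^{7}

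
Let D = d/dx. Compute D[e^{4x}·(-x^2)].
2 x \left(- 2 x - 1\right) e^{4 x}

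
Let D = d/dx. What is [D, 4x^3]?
12 x^{2}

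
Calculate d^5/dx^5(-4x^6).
- 2880 x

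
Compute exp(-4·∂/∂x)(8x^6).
8 x^{6} - 192 x^{5} + 1920 x^{4} - 10240 x^{3} + 30720 x^{2} - 49152 x + 32768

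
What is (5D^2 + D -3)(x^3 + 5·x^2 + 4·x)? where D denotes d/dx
- 3 x^{3} - 12 x^{2} + 28 x + 54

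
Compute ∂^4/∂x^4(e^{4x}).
256 e^{4 x}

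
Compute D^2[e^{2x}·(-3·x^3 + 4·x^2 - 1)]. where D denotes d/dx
\left(- 12 x^{3} - 20 x^{2} + 14 x + 4\right) e^{2 x}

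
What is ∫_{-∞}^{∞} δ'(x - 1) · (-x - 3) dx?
1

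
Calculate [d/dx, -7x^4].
- 28 x^{3}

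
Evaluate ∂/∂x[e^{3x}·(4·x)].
\left(12 x + 4\right) e^{3 x}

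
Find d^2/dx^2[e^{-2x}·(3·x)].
12 \left(x - 1\right) e^{- 2 x}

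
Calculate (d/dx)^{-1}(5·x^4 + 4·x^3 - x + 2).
x^{5} + x^{4} - \frac{x^{2}}{2} + 2 x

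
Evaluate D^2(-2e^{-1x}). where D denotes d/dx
- 2 e^{- x}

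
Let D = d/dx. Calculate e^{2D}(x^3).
x^{3} + 6 x^{2} + 12 x + 8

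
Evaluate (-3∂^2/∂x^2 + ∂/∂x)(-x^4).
4 x^{2} \left(9 - x\right)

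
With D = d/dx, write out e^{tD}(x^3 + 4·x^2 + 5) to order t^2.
t^{2} \left(3 x + 4\right) + t x \left(3 x + 8\right) + x^{3} + 4 x^{2} + 5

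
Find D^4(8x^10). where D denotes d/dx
40320 x^{6}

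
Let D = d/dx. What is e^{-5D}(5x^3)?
5 x^{3} - 75 x^{2} + 375 x - 625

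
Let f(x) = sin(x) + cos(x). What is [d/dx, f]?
- \sin{\left(x \right)} + \cos{\left(x \right)}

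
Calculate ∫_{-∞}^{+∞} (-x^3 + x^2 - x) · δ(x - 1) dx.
-1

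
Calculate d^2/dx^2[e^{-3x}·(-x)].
3 \left(2 - 3 x\right) e^{- 3 x}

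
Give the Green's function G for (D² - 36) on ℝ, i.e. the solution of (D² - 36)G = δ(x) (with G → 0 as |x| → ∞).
-\frac{e^{-6|x|}}{12}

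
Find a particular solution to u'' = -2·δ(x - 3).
-|x - 3|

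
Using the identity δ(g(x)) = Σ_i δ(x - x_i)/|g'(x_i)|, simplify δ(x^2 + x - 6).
\frac{\delta(x - 2) + \delta(x + 3)}{5}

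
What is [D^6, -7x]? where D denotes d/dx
-42D^{5}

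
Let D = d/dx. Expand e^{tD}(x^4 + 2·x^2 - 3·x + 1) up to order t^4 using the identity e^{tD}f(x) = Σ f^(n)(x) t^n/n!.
t^{4} + 4 t^{3} x + t^{2} \left(6 x^{2} + 2\right) + t \left(4 x^{3} + 4 x - 3\right) + x^{4} + 2 x^{2} - 3 x + 1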